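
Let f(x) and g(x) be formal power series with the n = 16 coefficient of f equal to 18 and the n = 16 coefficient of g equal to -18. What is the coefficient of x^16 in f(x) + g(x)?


Addition of formal power series is termwise.
The coefficient of x^16 in f + g = 18 + -18
= 0

0


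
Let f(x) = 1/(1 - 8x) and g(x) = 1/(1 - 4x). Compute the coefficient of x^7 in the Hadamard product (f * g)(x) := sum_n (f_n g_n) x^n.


f has coefficients f_k = 8^k and g has coefficients g_k = 4^k, so the Hadamard product has coefficient (f*g)_k = 8^k * 4^k = 32^k.
For k = 7: 32^7 = 34359738368.

34359738368


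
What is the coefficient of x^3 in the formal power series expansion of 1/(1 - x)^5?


The expansion 1/(1 - x)^r = sum_{k>=0} C(k + r - 1, r - 1) x^k follows from the multiset / negative-binomial theorem (or from repeated differentiation of the geometric series).
For r = 5 and k = 3:
C(7, 4) = 5040 / (24 * 6) = 35.

35


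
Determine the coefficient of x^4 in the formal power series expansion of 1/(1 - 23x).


The geometric series identity gives 1/(1 - c x) = sum_{k>=0} c^k x^k, so the coefficient of x^k is c^k.
Here c = 23 and k = 4.
Computing: 23^4 = 279841

279841


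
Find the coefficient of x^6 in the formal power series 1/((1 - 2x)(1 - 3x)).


By partial fractions or Cauchy convolution:
The coefficient equals sum_{k=0}^{6} 2^k * 3^(6-k).
= 2059

2059


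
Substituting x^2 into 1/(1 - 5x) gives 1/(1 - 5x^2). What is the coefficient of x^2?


The coefficient of x^(2m) in 1/(1 - 5x^2) is 5^m.
With n = 2 = 2*1, the coefficient is 5^1 = 5.

5


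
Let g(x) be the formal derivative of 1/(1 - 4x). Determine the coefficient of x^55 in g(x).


Differentiate termwise: d/dx sum_{k>=0} 4^k x^k = sum_{k>=1} k 4^k x^(k-1) = sum_{j>=0} (j+1) 4^(j+1) x^j.
Equivalently, d/dx [1/(1 - 4x)] = 4/(1 - 4x)^2.
For j = 55: 56 * 4^56 = 56 * 5192296858534827628530496329220096 = 290768624077950347197707794436325376.

290768624077950347197707794436325376


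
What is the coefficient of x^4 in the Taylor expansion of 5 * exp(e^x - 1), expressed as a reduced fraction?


exp(e^x - 1) = sum_{k>=0} Bell_k x^k / k!, where Bell_k is the k-th Bell number.
So the coefficient of x^4 is 5 * Bell_4 / 4!.
Computing: Bell_4 = 15 and 4! = 24, giving
5 * 15/24 = 25/8.

25/8


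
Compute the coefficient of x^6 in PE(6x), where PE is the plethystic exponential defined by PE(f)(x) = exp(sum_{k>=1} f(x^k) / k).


With f(x) = 6x, the exponent is sum_{k>=1} 6 x^k / k = 6 * (-ln(1 - x)). Exponentiating:
PE(6x) = exp(-6 ln(1 - x)) = 1/(1 - x)^6.
By the negative binomial expansion, [x^n] 1/(1 - x)^6 = C(n + 5, 5).
For n = 6: C(11, 5) = 462.

462


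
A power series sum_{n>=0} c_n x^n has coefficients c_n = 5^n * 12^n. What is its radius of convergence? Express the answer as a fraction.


By the root test (Cauchy-Hadamard), the radius is R = 1 / limsup_n |c_n|^(1/n).
Here |c_n|^(1/n) = (5^n * 12^n)^(1/n) = 5 * 12 = 60 for all n.
So R = 1/60 = 1/60.

1/60


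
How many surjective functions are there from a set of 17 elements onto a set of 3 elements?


By inclusion-exclusion on which target elements are missed, the number of surjections from an n-set onto a k-set is
surj(n, k) = sum_{j=0}^{k} (-1)^j C(k, j) (k - j)^n.
Equivalently surj(n, k) = k! * S(n, k), where S(n, k) is the Stirling number of the second kind.
For n = 17, k = 3:
S(17, 3) = 21457825, so
surj = 3! * 21457825 = 6 * 21457825 = 128746950.

128746950


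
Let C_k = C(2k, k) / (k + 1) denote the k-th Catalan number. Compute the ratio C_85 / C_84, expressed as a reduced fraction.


Using C_k = (2k)! / (k! (k+1)!), the ratio C_{k+1}/C_k simplifies to
C_{k+1}/C_k = [(2k+2)! / ((k+1)! (k+2)!)] * [k! (k+1)! / (2k)!]
 = (2k+2)(2k+1) / ((k+1)(k+2)) = 2(2k+1) / (k+2).
For k = 84: 2(2*84 + 1) / (84 + 2) = 338/86 = 169/43.

169/43


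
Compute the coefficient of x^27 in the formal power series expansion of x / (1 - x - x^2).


Let f(x) = sum_{k>=0} a_k x^k. Multiplying f(x) * (1 - x - x^2) = x and matching coefficients gives a_0 = 0, a_1 = 1, and a_k = a_{k-1} + a_{k-2} for k >= 2. These are the Fibonacci numbers F_k.
Iterating from F_0 = 0, F_1 = 1:
F_0=0, F_1=1, F_2=1, F_3=2, F_4=3, F_5=5, F_6=8, F_7=13, F_8=21, F_9=34, ...
F_27 = 196418.

196418


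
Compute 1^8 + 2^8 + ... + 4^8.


This power sum has a closed form given by Faulhaber's formula
sum_{k=1}^{m} k^p = (1 / (p + 1)) * sum_{j=0}^{p} C(p + 1, j) B_j m^(p + 1 - j),
but for small m direct computation is fastest:
1 + 256 + 6561 + 65536 = 72354.

72354


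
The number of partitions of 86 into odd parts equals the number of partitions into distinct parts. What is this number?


Computing partitions of 86 into odd parts (1, 3, 5, ...):
Using the generating function prod_{k>=0} 1/(1-x^(2k+1)),
the count is 133184

133184


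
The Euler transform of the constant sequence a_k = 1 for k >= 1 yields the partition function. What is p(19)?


The Euler transform converts the sequence a_k = 1 into the number of integer partitions.
Using the recurrence or dynamic programming:
p(19) = 490

490


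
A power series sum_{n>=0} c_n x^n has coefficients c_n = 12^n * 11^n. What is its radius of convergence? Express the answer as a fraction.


By the root test (Cauchy-Hadamard), the radius is R = 1 / limsup_n |c_n|^(1/n).
Here |c_n|^(1/n) = (12^n * 11^n)^(1/n) = 12 * 11 = 132 for all n.
So R = 1/132 = 1/132.

1/132


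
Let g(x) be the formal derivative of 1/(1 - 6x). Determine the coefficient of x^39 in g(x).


Differentiate termwise: d/dx sum_{k>=0} 6^k x^k = sum_{k>=1} k 6^k x^(k-1) = sum_{j>=0} (j+1) 6^(j+1) x^j.
Equivalently, d/dx [1/(1 - 6x)] = 6/(1 - 6x)^2.
For j = 39: 40 * 6^40 = 40 * 13367494538843734067838845976576 = 534699781553749362713553839063040.

534699781553749362713553839063040


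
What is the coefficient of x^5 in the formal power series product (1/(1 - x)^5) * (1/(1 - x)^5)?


Combine the factors: (1/(1 - x)^5) * (1/(1 - x)^5) = 1/(1 - x)^10.
Then use 1/(1 - x)^r = sum_{k>=0} C(k + r - 1, r - 1) x^k with r = 10 and k = 5:
C(14, 9) = 2002.

2002


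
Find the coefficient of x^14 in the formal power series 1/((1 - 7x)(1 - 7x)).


By partial fractions or Cauchy convolution:
The coefficient equals sum_{k=0}^{14} 7^k * 7^(14-k).
= 10173346092735

10173346092735


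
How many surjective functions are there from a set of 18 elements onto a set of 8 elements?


By inclusion-exclusion on which target elements are missed, the number of surjections from an n-set onto a k-set is
surj(n, k) = sum_{j=0}^{k} (-1)^j C(k, j) (k - j)^n.
Equivalently surj(n, k) = k! * S(n, k), where S(n, k) is the Stirling number of the second kind.
For n = 18, k = 8:
S(18, 8) = 189036065010, so
surj = 8! * 189036065010 = 40320 * 189036065010 = 7621934141203200.

7621934141203200


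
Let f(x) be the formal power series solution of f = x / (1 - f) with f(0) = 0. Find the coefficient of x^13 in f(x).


Apply Lagrange inversion: f = x * phi(f) with phi(t) = 1/(1 - t), so
[x^n] f = (1/n) [t^(n-1)] phi(t)^n = (1/n) [t^(n-1)] (1 - t)^(-n) = (1/n) C(2n - 2, n - 1) = C_{n-1}.
For n = 13: C_12 = C(24, 12) / 13 = 2704156/13 = 208012 = 208012.

208012


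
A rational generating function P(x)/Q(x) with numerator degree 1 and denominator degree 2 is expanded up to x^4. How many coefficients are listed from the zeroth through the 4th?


Expanding up to x^4 gives the coefficients for x^0, x^1, ..., x^4.
That is 4 + 1 = 5 coefficients in total.

5


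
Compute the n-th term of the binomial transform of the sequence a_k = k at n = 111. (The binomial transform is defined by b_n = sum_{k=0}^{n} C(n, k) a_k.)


With a_k = k, b_n = sum_{k=0}^{n} C(n, k) k. Using k * C(n, k) = n * C(n-1, k-1) gives b_n = n * sum_{k>=1} C(n-1, k-1) = n * 2^(n-1).
For n = 111: 111 * 2^110 = 111 * 1298074214633706907132624082305024 = 144086237824341466691721273135857664.

144086237824341466691721273135857664


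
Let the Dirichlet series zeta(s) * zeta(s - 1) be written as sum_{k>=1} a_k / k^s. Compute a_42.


Convolution gives a_k = sum_{d | k} d * 1 = sum_{d | k} d = sigma(k), the sum of positive divisors of k.
For k = 42, the divisors are 1, 2, 3, 6, 7, 14, 21, 42, so
sigma(42) = 1 + 2 + 3 + 6 + 7 + 14 + 21 + 42 = 96.

96


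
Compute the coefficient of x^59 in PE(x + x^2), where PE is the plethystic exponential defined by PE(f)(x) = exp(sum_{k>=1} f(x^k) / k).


With f(x) = x + x^2, the exponent is sum_{k>=1} (x^k + x^(2k)) / k = -ln(1 - x) - ln(1 - x^2). Exponentiating:
PE(x + x^2) = 1 / ((1 - x)(1 - x^2)).
This is the generating function for partitions of n into parts of size 1 or 2. The number of 2's can be any j in 0..29, and the rest are 1's, so
[x^59] = floor(59/2) + 1 = 30.

30


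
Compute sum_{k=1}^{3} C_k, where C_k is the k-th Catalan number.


C_1 through C_3: 1, 2, 5
Sum = 1 + 2 + 5
= 8

8


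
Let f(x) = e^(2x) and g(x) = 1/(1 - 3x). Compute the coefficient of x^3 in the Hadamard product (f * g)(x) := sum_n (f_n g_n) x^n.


Expanding: f_k = 2^k/k! (from e^(2x)) and g_k = 3^k (from 1/(1 - 3x)). So the Hadamard coefficient (f * g)_k = 2^k 3^k / k! = (6)^k / k!.
For k = 3: 6^3/3! = 216/6 = 36.

36


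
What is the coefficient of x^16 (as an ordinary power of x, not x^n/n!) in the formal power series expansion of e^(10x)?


The exponential series is e^y = sum_{k>=0} y^k / k!. Substituting y = 10x gives
e^(10x) = sum_{k>=0} 10^k x^k / k!.
So the coefficient of x^n is a^n/n! with a = 10, n = 16:
10^16 / 16! = 10000000000000000/20922789888000 = 2441406250/5108103

2441406250/5108103


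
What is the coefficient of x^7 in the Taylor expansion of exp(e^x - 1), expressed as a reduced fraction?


exp(e^x - 1) = sum_{k>=0} Bell_k x^k / k!, where Bell_k is the k-th Bell number.
So the coefficient of x^7 is Bell_7 / 7!.
Computing: Bell_7 = 877 and 7! = 5040, giving
877/5040 = 877/5040.

877/5040


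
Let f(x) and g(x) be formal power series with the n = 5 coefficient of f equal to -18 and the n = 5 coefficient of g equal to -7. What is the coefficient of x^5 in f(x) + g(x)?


Addition of formal power series is termwise.
The coefficient of x^5 in f + g = -18 + -7
= -25

-25


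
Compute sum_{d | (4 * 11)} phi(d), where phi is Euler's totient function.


First, 4 * 11 = 44. One classical identity is sum_{d | n} phi(d) = n (each k in [1, n] has a unique gcd with n, and among the k's with gcd(k, n) = n/d there are phi(d) of them). So the sum equals 44. We also verify directly:
Divisors of 44: 1, 2, 4, 11, 22, 44.
phi values: 1, 1, 2, 10, 10, 20.
Sum = 44.

44


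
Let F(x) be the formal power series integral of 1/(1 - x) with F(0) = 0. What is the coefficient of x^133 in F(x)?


1/(1 - x) = sum_{k>=0} x^k. Integrating termwise and using F(0) = 0 gives
F(x) = sum_{k>=0} x^(k+1) / (k+1) = sum_{m>=1} x^m / m = -ln(1 - x).
So the coefficient of x^133 is 1/133 = 1/133.

1/133


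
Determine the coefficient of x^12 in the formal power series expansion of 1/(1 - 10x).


The geometric series identity gives 1/(1 - c x) = sum_{k>=0} c^k x^k, so the coefficient of x^k is c^k.
Here c = 10 and k = 12.
Computing: 10^12 = 1000000000000

1000000000000


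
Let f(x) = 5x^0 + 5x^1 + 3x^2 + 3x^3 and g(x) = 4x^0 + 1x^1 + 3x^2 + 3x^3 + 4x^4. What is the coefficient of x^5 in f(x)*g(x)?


Cauchy product at x^5:
5*4 + 3*3 + 3*3
= 38

38


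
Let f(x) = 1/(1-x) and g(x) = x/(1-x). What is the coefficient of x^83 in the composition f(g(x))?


First simplify the composition: f(g(x)) = 1/(1 - x/(1-x)) = (1-x)/((1-x) - x) = (1-x)/(1-2x).
Now extract the coefficient. Write (1-x)/(1-2x) = 1/(1-2x) - x/(1-2x).
The coefficient of x^n in 1/(1-2x) is 2^n, and in x/(1-2x) is 2^(n-1) (for n >= 1).
So the coefficient of x^83 is 2^83 - 2^82 = 9671406556917033397649408 - 4835703278458516698824704 = 4835703278458516698824704.

4835703278458516698824704


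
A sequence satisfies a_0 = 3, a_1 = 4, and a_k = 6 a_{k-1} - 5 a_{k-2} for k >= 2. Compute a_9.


The characteristic equation is t^2 - 6 t + 5 = 0, with roots r_1 = 5 and r_2 = 1 (so c_1 = r_1 + r_2, c_2 = -r_1 r_2 as required).
One can use the closed form a_n = A r_1^n + B r_2^n, but direct iteration is more reliable:
a_0 = 3, a_1 = 4, a_2 = 9, a_3 = 34, a_4 = 159, a_5 = 784, a_6 = 3909, a_7 = 19534, a_8 = 97659, a_9 = 488284.
So a_9 = 488284.

488284


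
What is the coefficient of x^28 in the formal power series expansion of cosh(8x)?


The Maclaurin series is cosh(t) = sum_{m>=0} t^(2m) / (2m)!, so substituting t = 8x, only even powers of x are nonzero, with coefficient of x^(2m) equal to 8^(2m) / (2m)!.
For x^28 the coefficient is 8^28/28! = 19342813113834066795298816/304888344611713860501504000000 = 576460752303423488/9086380738369043484375.

576460752303423488/9086380738369043484375


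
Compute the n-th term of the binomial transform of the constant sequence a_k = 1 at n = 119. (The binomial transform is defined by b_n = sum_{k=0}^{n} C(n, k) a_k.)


With a_k = 1 for all k, b_n = sum_{k=0}^{n} C(n, k) = 2^n by the binomial theorem.
For n = 119: 2^119 = 664613997892457936451903530140172288.

664613997892457936451903530140172288


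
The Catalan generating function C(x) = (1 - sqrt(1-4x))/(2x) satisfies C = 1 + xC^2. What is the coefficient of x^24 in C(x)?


Substituting x -> x scales the n-th coefficient by 1, so [x^24] C(x) = C_24.
C_24 = C(2*24, 24)/(25) = 32247603683100/25 = 1289904147324.
= 1289904147324.

1289904147324


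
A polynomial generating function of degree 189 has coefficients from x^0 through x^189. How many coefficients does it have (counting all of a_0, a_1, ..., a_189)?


A polynomial of degree 189 takes the form a_0 + a_1 x + ... + a_189 x^189.
The number of coefficients is 189 + 1 = 190.

190


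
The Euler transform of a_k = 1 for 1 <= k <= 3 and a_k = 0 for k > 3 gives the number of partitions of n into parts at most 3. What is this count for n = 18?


Partitions of 18 into parts at most 3:
Using generating function (1-x)^(-1)(1-x^2)^(-1)(1-x^3)^(-1),
the coefficient of x^18 = 37

37


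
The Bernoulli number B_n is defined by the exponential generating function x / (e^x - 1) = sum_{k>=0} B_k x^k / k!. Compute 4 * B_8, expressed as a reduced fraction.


Bernoulli numbers can also be computed recursively via B_0 = 1 and sum_{j=0}^{m} C(m+1, j) B_j = 0 for m >= 1. Odd-index Bernoulli numbers vanish for k >= 3.
Computing B_8 = -1/30, so 4 * B_8 = 4 * -1/30 = -2/15.

-2/15


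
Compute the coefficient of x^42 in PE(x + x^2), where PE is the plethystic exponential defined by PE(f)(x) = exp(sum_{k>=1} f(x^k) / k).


With f(x) = x + x^2, the exponent is sum_{k>=1} (x^k + x^(2k)) / k = -ln(1 - x) - ln(1 - x^2). Exponentiating:
PE(x + x^2) = 1 / ((1 - x)(1 - x^2)).
This is the generating function for partitions of n into parts of size 1 or 2. The number of 2's can be any j in 0..21, and the rest are 1's, so
[x^42] = floor(42/2) + 1 = 22.

22


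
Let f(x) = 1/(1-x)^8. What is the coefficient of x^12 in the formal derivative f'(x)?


Differentiate: d/dx [ 1/(1-x)^r ] = r / (1-x)^(r+1).
Here r = 8, so f'(x) = 8 / (1-x)^9.
The expansion of 1/(1-x)^(r+1) has coefficient of x^n equal to C(n+r, r).
So the coefficient of x^12 in f'(x) is
8 * C(20, 8) = 8 * 125970 = 1007760

1007760


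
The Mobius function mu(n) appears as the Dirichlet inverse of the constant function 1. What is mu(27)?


27 has a squared prime factor, so mu(27) = 0.
Factorization reveals a repeated prime.

0


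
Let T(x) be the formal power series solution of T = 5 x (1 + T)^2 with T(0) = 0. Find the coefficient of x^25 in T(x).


Apply the Lagrange inversion formula: if T = 5 x * phi(T) with phi(t) = (1 + t)^2, then [x^n] T = 5^n * (1/n) [t^(n-1)] phi(t)^n = 5^n * (1/n) [t^(n-1)] (1 + t)^(2n) = 5^n * (1/n) C(2n, n-1).
Using the identity C(2n, n-1) = C(2n, n) * n / (n+1), the unscaled factor equals C(2n, n) / (n+1) = C_n, the n-th Catalan number.
For n = 25: C_25 = C(50, 25) / 26 = 126410606437752/26 = 4861946401452.
With the 5^25 = 298023223876953125 factor, the coefficient is 298023223876953125 * 4861946401452 = 1448972940877676010131835937500.

1448972940877676010131835937500


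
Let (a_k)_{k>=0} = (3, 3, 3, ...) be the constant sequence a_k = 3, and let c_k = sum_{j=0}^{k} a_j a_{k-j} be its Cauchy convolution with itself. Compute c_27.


Since a_j = 3 for all j >= 0, the convolution sum becomes
c_k = sum_{j=0}^{k} 3 * 3 = 9 * (k + 1).
Equivalently, the generating function of (a_k) is 3/(1 - x) and its square is 9/(1 - x)^2 = sum_{k>=0} 9(k + 1) x^k.
For k = 27: 9 * 28 = 252.

252


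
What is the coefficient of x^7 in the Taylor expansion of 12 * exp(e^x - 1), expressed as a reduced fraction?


exp(e^x - 1) = sum_{k>=0} Bell_k x^k / k!, where Bell_k is the k-th Bell number.
So the coefficient of x^7 is 12 * Bell_7 / 7!.
Computing: Bell_7 = 877 and 7! = 5040, giving
12 * 877/5040 = 877/420.

877/420


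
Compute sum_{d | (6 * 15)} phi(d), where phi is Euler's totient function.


First, 6 * 15 = 90. One classical identity is sum_{d | n} phi(d) = n (each k in [1, n] has a unique gcd with n, and among the k's with gcd(k, n) = n/d there are phi(d) of them). So the sum equals 90. We also verify directly:
Divisors of 90: 1, 2, 3, 5, 6, 9, 10, 15, 18, 30, 45, 90.
phi values: 1, 1, 2, 4, 2, 6, 4, 8, 6, 8, 24, 24.
Sum = 90.

90


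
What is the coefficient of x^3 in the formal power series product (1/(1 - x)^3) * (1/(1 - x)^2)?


Combine the factors: (1/(1 - x)^3) * (1/(1 - x)^2) = 1/(1 - x)^5.
Then use 1/(1 - x)^r = sum_{k>=0} C(k + r - 1, r - 1) x^k with r = 5 and k = 3:
C(7, 4) = 35.

35


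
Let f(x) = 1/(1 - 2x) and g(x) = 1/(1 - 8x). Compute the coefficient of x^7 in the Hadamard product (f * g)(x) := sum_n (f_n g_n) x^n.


f has coefficients f_k = 2^k and g has coefficients g_k = 8^k, so the Hadamard product has coefficient (f*g)_k = 2^k * 8^k = 16^k.
For k = 7: 16^7 = 268435456.

268435456


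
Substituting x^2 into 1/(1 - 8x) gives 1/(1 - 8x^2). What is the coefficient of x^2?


The coefficient of x^(2m) in 1/(1 - 8x^2) is 8^m.
With n = 2 = 2*1, the coefficient is 8^1 = 8.

8


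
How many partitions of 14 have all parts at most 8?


Using the generating function (1-x)^(-1)(1-x^2)^(-1)...(1-x^8)^(-1),
the coefficient of x^14 counts these restricted partitions.
Result = 116

116


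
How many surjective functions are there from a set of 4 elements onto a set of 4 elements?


By inclusion-exclusion on which target elements are missed, the number of surjections from an n-set onto a k-set is
surj(n, k) = sum_{j=0}^{k} (-1)^j C(k, j) (k - j)^n.
Equivalently surj(n, k) = k! * S(n, k), where S(n, k) is the Stirling number of the second kind.
For n = 4, k = 4:
S(4, 4) = 1, so
surj = 4! * 1 = 24 * 1 = 24.

24


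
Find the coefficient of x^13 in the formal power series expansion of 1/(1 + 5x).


Write 1/(1 + c x) = 1/(1 - (-c) x) and apply the geometric-series identity
1/(1 - y) = sum_{k>=0} y^k to get 1/(1 + c x) = sum_{k>=0} (-c)^k x^k.
So the coefficient of x^k is (-c)^k = (-1)^k * c^k.
Here c = 5 and k = 13:
(-5)^13 = -1 * 1220703125 = -1220703125

-1220703125


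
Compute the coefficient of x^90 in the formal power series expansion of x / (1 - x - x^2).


Let f(x) = sum_{k>=0} a_k x^k. Multiplying f(x) * (1 - x - x^2) = x and matching coefficients gives a_0 = 0, a_1 = 1, and a_k = a_{k-1} + a_{k-2} for k >= 2. These are the Fibonacci numbers F_k.
Iterating from F_0 = 0, F_1 = 1:
F_0=0, F_1=1, F_2=1, F_3=2, F_4=3, F_5=5, F_6=8, F_7=13, F_8=21, F_9=34, ...
F_90 = 2880067194370816120.

2880067194370816120


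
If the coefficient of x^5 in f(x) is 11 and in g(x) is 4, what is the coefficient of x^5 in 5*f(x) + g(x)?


Scalar multiplication scales coefficients: 5 * 11 = 55.
Then add the g coefficient: 55 + 4
= 59

59


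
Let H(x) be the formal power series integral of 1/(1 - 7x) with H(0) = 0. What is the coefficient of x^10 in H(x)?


1/(1 - 7x) = sum_{k>=0} 7^k x^k. Integrating termwise with H(0) = 0:
H(x) = sum_{k>=0} 7^k x^(k+1) / (k+1) = sum_{m>=1} 7^(m-1) x^m / m.
For m = 10: 7^9/10 = 40353607/10 = 40353607/10.

40353607/10


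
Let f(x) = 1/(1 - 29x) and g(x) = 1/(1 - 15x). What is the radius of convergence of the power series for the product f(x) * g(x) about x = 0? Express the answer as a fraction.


The radius of 1/(1 - 29x) is 1/29 (nearest singularity at x = 1/29), and the radius of 1/(1 - 15x) is 1/15.
The product f(x)*g(x) = 1/((1 - 29x)(1 - 15x)) has singularities at both 1/29 and 1/15, so its radius of convergence is the distance to the nearest one:
min(1/29, 1/15) = 1/29.

1/29


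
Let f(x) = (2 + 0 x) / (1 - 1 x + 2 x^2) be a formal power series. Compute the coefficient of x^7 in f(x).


Write f(x) = sum_{k>=0} a_k x^k. Multiplying both sides by 1 - 1 x + 2 x^2 gives
(1 - 1 x + 2 x^2) sum_{k>=0} a_k x^k = 2 + 0 x.
Matching coefficients:
 x^0: a_0 = 2
 x^1: a_1 - 1 a_0 = 0  =>  a_1 = 1*2 + 0 = 2
 x^k (k >= 2): a_k = 1 a_{k-1} - 2 a_{k-2}.
Iterating: a_2 = -2, a_3 = -6, a_4 = -2, a_5 = 10, a_6 = 14, a_7 = -6.
So the coefficient of x^7 is -6.

-6


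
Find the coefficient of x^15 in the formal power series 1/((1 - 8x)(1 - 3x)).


By partial fractions or Cauchy convolution:
The coefficient equals sum_{k=0}^{15} 8^k * 3^(15-k).
= 56294986732787

56294986732787


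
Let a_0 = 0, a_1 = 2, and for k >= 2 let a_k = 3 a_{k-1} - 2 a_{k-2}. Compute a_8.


Iterating the recurrence forward:
a_0 = 0
a_1 = 2
a_2 = 3*2 - 2*0 = 6
a_3 = 3*6 - 2*2 = 14
a_4 = 3*14 - 2*6 = 30
a_5 = 3*30 - 2*14 = 62
a_6 = 3*62 - 2*30 = 126
a_7 = 3*126 - 2*62 = 254
a_8 = 3*254 - 2*126 = 510
So a_8 = 510.

510


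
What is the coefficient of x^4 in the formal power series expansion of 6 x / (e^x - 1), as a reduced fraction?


The exponential generating function for Bernoulli numbers is
x / (e^x - 1) = sum_{k>=0} B_k x^k / k!.
So the coefficient of x^4 in 6 x / (e^x - 1) is 6 B_4 / 4!.
Computing: B_4 = -1/30, 4! = 24, giving
6 * -1/30 / 24 = -1/120.

-1/120


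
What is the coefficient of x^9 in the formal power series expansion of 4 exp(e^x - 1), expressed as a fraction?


exp(e^x - 1) is the exponential generating function for the Bell numbers Bell_k: exp(e^x - 1) = sum_{k>=0} Bell_k x^k / k!.
So the coefficient of x^9 in 4 exp(e^x - 1) is 4 Bell_9 / 9!.
Computing: Bell_9 = 21147 and 9! = 362880, giving
4 * 21147/362880 = 1007/4320.

1007/4320


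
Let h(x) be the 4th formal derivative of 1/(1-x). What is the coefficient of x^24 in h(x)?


Differentiating 4 times: d^4/dx^4 [1/(1-x)] = 4!/(1-x)^5.
The expansion 1/(1-x)^5 = sum_{k>=0} C(k+4, 4) x^k, so the coefficient of x^n in 4!/(1-x)^5 is 4! * C(n+4, 4).
For n = 24: 24 * C(28, 4) = 24 * 20475 = 491400

491400


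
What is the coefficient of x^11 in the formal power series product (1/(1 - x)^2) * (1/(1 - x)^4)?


Combine the factors: (1/(1 - x)^2) * (1/(1 - x)^4) = 1/(1 - x)^6.
Then use 1/(1 - x)^r = sum_{k>=0} C(k + r - 1, r - 1) x^k with r = 6 and k = 11:
C(16, 5) = 4368.

4368


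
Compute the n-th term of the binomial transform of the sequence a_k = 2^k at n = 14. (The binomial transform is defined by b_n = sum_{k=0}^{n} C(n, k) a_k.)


With a_k = 2^k, b_n = sum_{k=0}^{n} C(n, k) 2^k = (1 + 2)^n by the binomial theorem.
For n = 14: (1 + 2)^14 = 3^14 = 4782969.

4782969


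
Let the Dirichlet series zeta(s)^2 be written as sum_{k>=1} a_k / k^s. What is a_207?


The Dirichlet convolution of the constant function 1 with itself gives (1 * 1)(k) = sum_{d | k} 1 = d(k), the number of positive divisors of k.
Since zeta(s) = sum_{k>=1} 1/k^s, we have zeta(s)^2 = sum_{k>=1} d(k)/k^s, so a_k = d(k).
For k = 207: the divisors are 1, 3, 9, 23, 69, 207.
Count = 6.

6


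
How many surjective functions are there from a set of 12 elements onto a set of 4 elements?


By inclusion-exclusion on which target elements are missed, the number of surjections from an n-set onto a k-set is
surj(n, k) = sum_{j=0}^{k} (-1)^j C(k, j) (k - j)^n.
Equivalently surj(n, k) = k! * S(n, k), where S(n, k) is the Stirling number of the second kind.
For n = 12, k = 4:
S(12, 4) = 611501, so
surj = 4! * 611501 = 24 * 611501 = 14676024.

14676024


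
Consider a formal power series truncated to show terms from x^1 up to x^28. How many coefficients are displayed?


From x^1 to x^28 inclusive, the count is 28 - 1 + 1 = 28.

28


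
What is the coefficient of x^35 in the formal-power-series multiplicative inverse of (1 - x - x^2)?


Let the inverse be f(x) = sum_{k>=0} a_k x^k. From f(x) * (1 - x - x^2) = 1 and matching coefficients:
 x^0: a_0 = 1.
 x^1: a_1 - a_0 = 0, so a_1 = 1.
 x^k (k >= 2): a_k - a_{k-1} - a_{k-2} = 0, i.e. a_k = a_{k-1} + a_{k-2}.
This is the Fibonacci-type recurrence shifted so that a_0 = a_1 = 1.
Iterating: a_0=1, a_1=1, a_2=2, a_3=3, a_4=5, a_5=8, a_6=13, a_7=21, a_8=34, a_9=55, ...
a_35 = 14930352.

14930352


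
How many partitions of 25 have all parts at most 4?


Using the generating function (1-x)^(-1)(1-x^2)^(-1)...(1-x^4)^(-1),
the coefficient of x^25 counts these restricted partitions.
Result = 185

185


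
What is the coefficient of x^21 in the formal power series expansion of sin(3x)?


The Maclaurin series is sin(t) = sum_{k>=0} (-1)^k t^(2k+1) / (2k+1)!, so substituting t = 3x, only odd powers of x are nonzero, with coefficient of x^(2k+1) equal to (-1)^k 3^(2k+1) / (2k+1)!.
Write 21 = 2*10 + 1, giving the coefficient (-1)^10 * 3^21 / 21! = 10460353203/51090942171709440000 = 531441/2595688775680000.

531441/2595688775680000


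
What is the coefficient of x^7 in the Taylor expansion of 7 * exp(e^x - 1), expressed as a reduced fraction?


exp(e^x - 1) = sum_{k>=0} Bell_k x^k / k!, where Bell_k is the k-th Bell number.
So the coefficient of x^7 is 7 * Bell_7 / 7!.
Computing: Bell_7 = 877 and 7! = 5040, giving
7 * 877/5040 = 877/720.

877/720


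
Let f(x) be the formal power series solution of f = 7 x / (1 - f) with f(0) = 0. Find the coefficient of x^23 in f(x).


Apply Lagrange inversion: f = 7 x * phi(f) with phi(t) = 1/(1 - t), so
[x^n] f = 7^n * (1/n) [t^(n-1)] phi(t)^n = 7^n * (1/n) [t^(n-1)] (1 - t)^(-n) = 7^n * (1/n) C(2n - 2, n - 1) = 7^n * C_{n-1}.
For n = 23: C_22 = C(44, 22) / 23 = 2104098963720/23 = 91482563640.
With the 7^23 = 27368747340080916343 factor, the coefficient is 27368747340080916343 * 91482563640 = 2503763170286033152098013568520.

2503763170286033152098013568520


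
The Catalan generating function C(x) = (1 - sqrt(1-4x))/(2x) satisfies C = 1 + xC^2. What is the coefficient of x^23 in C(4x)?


Substituting x -> 4x scales the n-th coefficient by 4^n, so [x^23] C(4x) = 4^23 * C_23.
C_23 = C(2*23, 23)/(24) = 8233430727600/24 = 343059613650.
So 4^23 * 343059613650 = 70368744177664 * 343059613650 = 24140674190625098799513600.

24140674190625098799513600


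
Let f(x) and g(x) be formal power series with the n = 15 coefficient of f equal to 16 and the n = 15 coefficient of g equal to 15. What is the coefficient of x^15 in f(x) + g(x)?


Addition of formal power series is termwise.
The coefficient of x^15 in f + g = 16 + 15
= 31

31


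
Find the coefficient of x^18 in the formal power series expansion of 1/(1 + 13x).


Write 1/(1 + c x) = 1/(1 - (-c) x) and apply the geometric-series identity
1/(1 - y) = sum_{k>=0} y^k to get 1/(1 + c x) = sum_{k>=0} (-c)^k x^k.
So the coefficient of x^k is (-c)^k = (-1)^k * c^k.
Here c = 13 and k = 18:
(-13)^18 = 1 * 112455406951957393129 = 112455406951957393129

112455406951957393129


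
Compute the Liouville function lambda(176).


The Liouville function is lambda(k) = (-1)^Omega(k), where Omega(k) counts the prime factors of k with multiplicity.
Factoring: 176 = 2 * 2 * 2 * 2 * 11, so Omega(176) = 5.
lambda(176) = (-1)^5 = -1.

-1


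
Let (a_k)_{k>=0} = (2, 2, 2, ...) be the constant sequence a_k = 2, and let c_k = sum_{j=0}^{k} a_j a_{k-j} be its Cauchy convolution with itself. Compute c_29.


Since a_j = 2 for all j >= 0, the convolution sum becomes
c_k = sum_{j=0}^{k} 2 * 2 = 4 * (k + 1).
Equivalently, the generating function of (a_k) is 2/(1 - x) and its square is 4/(1 - x)^2 = sum_{k>=0} 4(k + 1) x^k.
For k = 29: 4 * 30 = 120.

120


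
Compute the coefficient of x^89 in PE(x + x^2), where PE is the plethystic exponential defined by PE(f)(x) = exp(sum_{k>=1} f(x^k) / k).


With f(x) = x + x^2, the exponent is sum_{k>=1} (x^k + x^(2k)) / k = -ln(1 - x) - ln(1 - x^2). Exponentiating:
PE(x + x^2) = 1 / ((1 - x)(1 - x^2)).
This is the generating function for partitions of n into parts of size 1 or 2. The number of 2's can be any j in 0..44, and the rest are 1's, so
[x^89] = floor(89/2) + 1 = 45.

45


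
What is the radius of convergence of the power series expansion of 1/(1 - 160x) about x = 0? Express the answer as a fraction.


Expanding 1/(1 - 160x) = sum_{k>=0} 160^k x^k, the series converges when |160x| < 1, i.e., |x| < 1/160.
So the radius of convergence is 1/160 = 1/160.

1/160


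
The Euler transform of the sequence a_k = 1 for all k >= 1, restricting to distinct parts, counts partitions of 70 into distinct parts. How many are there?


Partitions of 70 into distinct parts can be computed via generating function.
Product (1+x)(1+x^2)(1+x^3)...
The coefficient of x^70 = 29927

29927


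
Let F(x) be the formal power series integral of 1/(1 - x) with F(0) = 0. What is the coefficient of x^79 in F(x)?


1/(1 - x) = sum_{k>=0} x^k. Integrating termwise and using F(0) = 0 gives
F(x) = sum_{k>=0} x^(k+1) / (k+1) = sum_{m>=1} x^m / m = -ln(1 - x).
So the coefficient of x^79 is 1/79 = 1/79.

1/79


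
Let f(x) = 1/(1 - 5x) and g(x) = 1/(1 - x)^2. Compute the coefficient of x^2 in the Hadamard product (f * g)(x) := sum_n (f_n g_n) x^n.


f has coefficients f_k = 5^k. For g = 1/(1 - x)^2 the coefficient is g_k = C(k + 1, 1) = k + 1. The Hadamard coefficient is (f * g)_k = 5^k * (k + 1).
For k = 2: 5^2 * 3 = 25 * 3 = 75.

75


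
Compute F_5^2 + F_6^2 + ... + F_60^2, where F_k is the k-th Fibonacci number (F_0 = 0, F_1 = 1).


There is a standard identity sum_{k=0}^{N} F_k^2 = F_N * F_{N+1} (proved inductively from the telescoping relation F_k^2 = F_k F_{k+1} - F_{k-1} F_k). Then
sum_{k=5}^{60} F_k^2 = F_60 F_61 - F_4 F_5.
Computing: F_60 = 1548008755920, F_61 = 2504730781961, F_4 = 3, F_5 = 5.
Sum = 1548008755920 * 2504730781961 - 3 * 5 = 3877345181697976387959105.

3877345181697976387959105


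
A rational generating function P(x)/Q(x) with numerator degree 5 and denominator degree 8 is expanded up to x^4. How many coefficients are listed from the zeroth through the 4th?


Expanding up to x^4 gives the coefficients for x^0, x^1, ..., x^4.
That is 4 + 1 = 5 coefficients in total.

5


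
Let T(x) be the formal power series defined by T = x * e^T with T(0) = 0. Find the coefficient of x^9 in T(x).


Apply the Lagrange inversion formula: if T = x * phi(T) with phi(t) = e^t, then
[x^n] T = (1/n) [t^(n-1)] phi(t)^n = (1/n) [t^(n-1)] e^(n t) = (1/n) * n^(n-1) / (n-1)! = n^(n-1) / n!.
When c = 1 this is the Cayley count of rooted labeled trees on n vertices, divided by n!.
For n = 9: 9^8 / 9! = 43046721/362880 = 531441/4480.

531441/4480


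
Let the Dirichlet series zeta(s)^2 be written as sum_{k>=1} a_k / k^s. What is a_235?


The Dirichlet convolution of the constant function 1 with itself gives (1 * 1)(k) = sum_{d | k} 1 = d(k), the number of positive divisors of k.
Since zeta(s) = sum_{k>=1} 1/k^s, we have zeta(s)^2 = sum_{k>=1} d(k)/k^s, so a_k = d(k).
For k = 235: the divisors are 1, 5, 47, 235.
Count = 4.

4


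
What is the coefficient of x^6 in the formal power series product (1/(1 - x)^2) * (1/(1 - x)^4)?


Combine the factors: (1/(1 - x)^2) * (1/(1 - x)^4) = 1/(1 - x)^6.
Then use 1/(1 - x)^r = sum_{k>=0} C(k + r - 1, r - 1) x^k with r = 6 and k = 6:
C(11, 5) = 462.

462


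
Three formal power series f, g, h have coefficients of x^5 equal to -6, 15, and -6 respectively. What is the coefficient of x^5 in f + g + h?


Series addition is componentwise:
-6 + 15 + -6
= 3

3


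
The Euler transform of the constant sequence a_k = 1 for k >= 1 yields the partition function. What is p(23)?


The Euler transform converts the sequence a_k = 1 into the number of integer partitions.
Using the recurrence or dynamic programming:
p(23) = 1255

1255


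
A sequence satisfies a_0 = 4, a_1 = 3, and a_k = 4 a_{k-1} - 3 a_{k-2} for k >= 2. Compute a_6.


The characteristic equation is t^2 - 4 t + 3 = 0, with roots r_1 = 3 and r_2 = 1 (so c_1 = r_1 + r_2, c_2 = -r_1 r_2 as required).
One can use the closed form a_n = A r_1^n + B r_2^n, but direct iteration is more reliable:
a_0 = 4, a_1 = 3, a_2 = 0, a_3 = -9, a_4 = -36, a_5 = -117, a_6 = -360.
So a_6 = -360.

-360


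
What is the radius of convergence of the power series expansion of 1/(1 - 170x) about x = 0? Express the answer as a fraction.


Expanding 1/(1 - 170x) = sum_{k>=0} 170^k x^k, the series converges when |170x| < 1, i.e., |x| < 1/170.
So the radius of convergence is 1/170 = 1/170.

1/170


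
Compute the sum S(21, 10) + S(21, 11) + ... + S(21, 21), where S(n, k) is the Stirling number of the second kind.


By definition, S(n, k) counts partitions of an n-set into exactly k nonempty blocks.
Computing row n = 21 for k = 10..21:
S(21, k): 71187132291275, 26826851689001, 6833042030178, 1204909218331, 149304004500, 13087462580, 809944464, 34952799, 1023435, 19285, 210, 1
Sum = 106215172636059.

106215172636059


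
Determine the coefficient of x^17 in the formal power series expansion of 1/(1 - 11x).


The geometric series identity gives 1/(1 - c x) = sum_{k>=0} c^k x^k, so the coefficient of x^k is c^k.
Here c = 11 and k = 17.
Computing: 11^17 = 505447028499293771

505447028499293771


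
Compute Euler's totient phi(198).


phi(n) counts integers in [1, n] coprime to n. Using the multiplicative formula phi(n) = n * prod_{p | n} (1 - 1/p):
198 = 2 * 3^2 * 11, so
phi(198) = 198 * (1 - 1/2) * (1 - 1/3) * (1 - 1/11) = 60.

60


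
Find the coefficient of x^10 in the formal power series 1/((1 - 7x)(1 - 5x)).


By partial fractions or Cauchy convolution:
The coefficient equals sum_{k=0}^{10} 7^k * 5^(10-k).
= 964249309

964249309


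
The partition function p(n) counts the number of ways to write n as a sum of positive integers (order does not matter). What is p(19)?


Using the generating function prod_{k>=1} 1/(1-x^k), we compute p(19).
By dynamic programming over parts 1 through 19:
p(19) = 490

490


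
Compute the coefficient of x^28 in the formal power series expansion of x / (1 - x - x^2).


Let f(x) = sum_{k>=0} a_k x^k. Multiplying f(x) * (1 - x - x^2) = x and matching coefficients gives a_0 = 0, a_1 = 1, and a_k = a_{k-1} + a_{k-2} for k >= 2. These are the Fibonacci numbers F_k.
Iterating from F_0 = 0, F_1 = 1:
F_0=0, F_1=1, F_2=1, F_3=2, F_4=3, F_5=5, F_6=8, F_7=13, F_8=21, F_9=34, ...
F_28 = 317811.

317811


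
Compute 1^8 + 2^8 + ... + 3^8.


This power sum has a closed form given by Faulhaber's formula
sum_{k=1}^{m} k^p = (1 / (p + 1)) * sum_{j=0}^{p} C(p + 1, j) B_j m^(p + 1 - j),
but for small m direct computation is fastest:
1 + 256 + 6561 = 6818.

6818


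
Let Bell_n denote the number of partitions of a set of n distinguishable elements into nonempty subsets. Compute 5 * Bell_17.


Bell_17 can be computed from the Bell triangle or from Dobinski's identity Bell_n = (1/e) * sum_{k>=0} k^n / k!.
Computing Bell_17 = 82864869804.
Then 5 * 82864869804 = 414324349020.

414324349020


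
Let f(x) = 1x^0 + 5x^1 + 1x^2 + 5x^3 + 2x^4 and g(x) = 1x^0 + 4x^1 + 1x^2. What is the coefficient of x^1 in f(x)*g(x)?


Cauchy product at x^1:
1*4 + 5*1
= 9

9


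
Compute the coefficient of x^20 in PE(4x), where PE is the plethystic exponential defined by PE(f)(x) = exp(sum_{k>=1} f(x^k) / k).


With f(x) = 4x, the exponent is sum_{k>=1} 4 x^k / k = 4 * (-ln(1 - x)). Exponentiating:
PE(4x) = exp(-4 ln(1 - x)) = 1/(1 - x)^4.
By the negative binomial expansion, [x^n] 1/(1 - x)^4 = C(n + 3, 3).
For n = 20: C(23, 3) = 1771.

1771


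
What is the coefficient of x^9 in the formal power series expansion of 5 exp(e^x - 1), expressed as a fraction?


exp(e^x - 1) is the exponential generating function for the Bell numbers Bell_k: exp(e^x - 1) = sum_{k>=0} Bell_k x^k / k!.
So the coefficient of x^9 in 5 exp(e^x - 1) is 5 Bell_9 / 9!.
Computing: Bell_9 = 21147 and 9! = 362880, giving
5 * 21147/362880 = 1007/3456.

1007/3456


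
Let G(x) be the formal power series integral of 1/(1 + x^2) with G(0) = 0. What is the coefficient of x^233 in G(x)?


1/(1 + x^2) = sum_{j>=0} (-1)^j x^(2j). Integrating termwise with G(0) = 0:
G(x) = sum_{j>=0} (-1)^j x^(2j+1) / (2j+1) = arctan(x).
Only odd powers are nonzero. For x^233 write 233 = 2*116 + 1, giving
(-1)^116 / 233 = 1/233 = 1/233.

1/233


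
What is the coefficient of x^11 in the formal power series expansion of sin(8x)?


The Maclaurin series is sin(t) = sum_{k>=0} (-1)^k t^(2k+1) / (2k+1)!, so substituting t = 8x, only odd powers of x are nonzero, with coefficient of x^(2k+1) equal to (-1)^k 8^(2k+1) / (2k+1)!.
Write 11 = 2*5 + 1, giving the coefficient (-1)^5 * 8^11 / 11! = -8589934592/39916800 = -33554432/155925.

-33554432/155925


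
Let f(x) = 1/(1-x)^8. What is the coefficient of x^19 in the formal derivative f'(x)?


Differentiate: d/dx [ 1/(1-x)^r ] = r / (1-x)^(r+1).
Here r = 8, so f'(x) = 8 / (1-x)^9.
The expansion of 1/(1-x)^(r+1) has coefficient of x^n equal to C(n+r, r).
So the coefficient of x^19 in f'(x) is
8 * C(27, 8) = 8 * 2220075 = 17760600

17760600


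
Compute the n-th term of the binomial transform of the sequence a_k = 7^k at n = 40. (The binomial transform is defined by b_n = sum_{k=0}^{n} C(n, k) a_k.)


With a_k = 7^k, b_n = sum_{k=0}^{n} C(n, k) 7^k = (1 + 7)^n by the binomial theorem.
For n = 40: (1 + 7)^40 = 8^40 = 1329227995784915872903807060280344576.

1329227995784915872903807060280344576


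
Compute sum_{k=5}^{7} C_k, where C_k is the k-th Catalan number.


C_5 through C_7: 42, 132, 429
Sum = 42 + 132 + 429
= 603

603


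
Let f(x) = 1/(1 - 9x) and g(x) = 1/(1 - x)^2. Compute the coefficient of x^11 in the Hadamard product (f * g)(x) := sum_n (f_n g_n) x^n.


f has coefficients f_k = 9^k. For g = 1/(1 - x)^2 the coefficient is g_k = C(k + 1, 1) = k + 1. The Hadamard coefficient is (f * g)_k = 9^k * (k + 1).
For k = 11: 9^11 * 12 = 31381059609 * 12 = 376572715308.

376572715308


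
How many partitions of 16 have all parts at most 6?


Using the generating function (1-x)^(-1)(1-x^2)^(-1)...(1-x^6)^(-1),
the coefficient of x^16 counts these restricted partitions.
Result = 136

136


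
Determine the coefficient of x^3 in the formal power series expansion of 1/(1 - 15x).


The geometric series identity gives 1/(1 - c x) = sum_{k>=0} c^k x^k, so the coefficient of x^k is c^k.
Here c = 15 and k = 3.
Computing: 15^3 = 3375

3375


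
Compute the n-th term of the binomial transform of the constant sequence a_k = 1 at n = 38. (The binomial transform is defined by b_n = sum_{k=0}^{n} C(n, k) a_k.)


With a_k = 1 for all k, b_n = sum_{k=0}^{n} C(n, k) = 2^n by the binomial theorem.
For n = 38: 2^38 = 274877906944.

274877906944


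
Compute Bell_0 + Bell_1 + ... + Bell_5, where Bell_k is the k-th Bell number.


Recall Bell_k counts set partitions of a k-set (with Bell_0 = 1 by convention).
Bell_0 through Bell_5: 1, 1, 2, 5, 15, 52
Sum = 1 + 1 + 2 + 5 + 15 + 52 = 76.

76


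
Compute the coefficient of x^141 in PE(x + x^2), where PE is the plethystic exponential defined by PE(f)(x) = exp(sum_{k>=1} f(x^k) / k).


With f(x) = x + x^2, the exponent is sum_{k>=1} (x^k + x^(2k)) / k = -ln(1 - x) - ln(1 - x^2). Exponentiating:
PE(x + x^2) = 1 / ((1 - x)(1 - x^2)).
This is the generating function for partitions of n into parts of size 1 or 2. The number of 2's can be any j in 0..70, and the rest are 1's, so
[x^141] = floor(141/2) + 1 = 71.

71
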